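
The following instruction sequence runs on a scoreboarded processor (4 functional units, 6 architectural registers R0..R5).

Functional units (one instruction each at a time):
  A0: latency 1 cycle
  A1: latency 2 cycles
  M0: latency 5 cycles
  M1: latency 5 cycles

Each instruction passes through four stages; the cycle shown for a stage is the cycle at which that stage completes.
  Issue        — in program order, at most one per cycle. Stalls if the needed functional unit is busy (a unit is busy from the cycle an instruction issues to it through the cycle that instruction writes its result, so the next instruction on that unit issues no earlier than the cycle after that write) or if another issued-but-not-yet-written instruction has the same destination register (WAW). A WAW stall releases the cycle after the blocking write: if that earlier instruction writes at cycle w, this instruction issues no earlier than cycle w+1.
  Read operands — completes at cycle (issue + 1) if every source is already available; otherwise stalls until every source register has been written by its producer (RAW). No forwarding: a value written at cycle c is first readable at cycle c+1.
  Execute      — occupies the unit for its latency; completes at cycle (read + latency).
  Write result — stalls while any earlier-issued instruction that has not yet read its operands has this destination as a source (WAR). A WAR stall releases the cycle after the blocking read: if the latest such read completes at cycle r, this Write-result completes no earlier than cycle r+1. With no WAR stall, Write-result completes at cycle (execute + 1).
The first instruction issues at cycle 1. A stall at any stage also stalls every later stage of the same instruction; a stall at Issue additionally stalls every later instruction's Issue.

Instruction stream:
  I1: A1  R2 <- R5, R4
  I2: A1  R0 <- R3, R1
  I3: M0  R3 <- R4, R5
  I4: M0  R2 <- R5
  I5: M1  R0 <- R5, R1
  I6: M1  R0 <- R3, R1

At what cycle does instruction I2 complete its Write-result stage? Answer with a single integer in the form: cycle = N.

t=1  I1→A1
t=2  I1 RO
t=4  I1 EX
t=5  I1 WR R2
t=6  I2→A1
t=7  I2 RO · I3→M0
t=8  I3 RO
t=9  I2 EX
t=10  I2 WR R0
t=13  I3 EX
t=14  I3 WR R3
t=15  I4→M0
t=16  I4 RO · I5→M1
t=17  I5 RO
t=21  I4 EX
t=22  I4 WR R2 · I5 EX
t=23  I5 WR R0
t=24  I6→M1
t=25  I6 RO
t=30  I6 EX
t=31  I6 WR R0

cycle = 10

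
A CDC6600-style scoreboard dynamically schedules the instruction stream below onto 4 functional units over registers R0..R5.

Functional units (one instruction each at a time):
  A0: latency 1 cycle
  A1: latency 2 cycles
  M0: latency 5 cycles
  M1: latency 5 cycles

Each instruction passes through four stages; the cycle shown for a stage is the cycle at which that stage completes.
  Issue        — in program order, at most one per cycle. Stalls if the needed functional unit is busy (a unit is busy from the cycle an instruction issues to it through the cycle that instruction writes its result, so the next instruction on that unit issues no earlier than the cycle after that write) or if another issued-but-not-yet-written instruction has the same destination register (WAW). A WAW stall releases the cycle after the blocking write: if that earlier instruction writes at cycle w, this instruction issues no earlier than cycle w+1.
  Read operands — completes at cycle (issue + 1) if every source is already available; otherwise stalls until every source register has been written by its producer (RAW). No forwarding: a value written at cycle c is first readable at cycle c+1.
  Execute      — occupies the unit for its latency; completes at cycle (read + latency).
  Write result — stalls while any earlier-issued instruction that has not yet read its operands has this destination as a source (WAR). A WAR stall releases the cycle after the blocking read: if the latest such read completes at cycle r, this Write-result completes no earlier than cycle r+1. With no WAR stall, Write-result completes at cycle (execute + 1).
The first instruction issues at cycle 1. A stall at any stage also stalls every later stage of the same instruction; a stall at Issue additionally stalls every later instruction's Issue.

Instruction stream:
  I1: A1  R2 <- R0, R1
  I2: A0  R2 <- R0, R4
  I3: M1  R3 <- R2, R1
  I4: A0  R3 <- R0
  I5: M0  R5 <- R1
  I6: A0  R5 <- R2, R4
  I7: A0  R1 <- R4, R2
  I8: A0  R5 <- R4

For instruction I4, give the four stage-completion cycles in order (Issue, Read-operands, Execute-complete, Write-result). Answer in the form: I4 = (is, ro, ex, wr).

I4 = (17, 18, 19, 20)

t=1  I1 dispatched to A1
t=2  I1 operands ready
t=4  I1 complete
t=5  R2←I1
t=6  I2 dispatched to A0
t=7  I2 operands ready | I3 dispatched to M1
t=8  I2 complete
t=9  R2←I2
t=10  I3 operands ready
t=15  I3 complete
t=16  R3←I3
t=17  I4 dispatched to A0
t=18  I4 operands ready | I5 dispatched to M0
t=19  I4 complete | I5 operands ready
t=20  R3←I4
t=24  I5 complete
t=25  R5←I5
t=26  I6 dispatched to A0
t=27  I6 operands ready
t=28  I6 complete
t=29  R5←I6
t=30  I7 dispatched to A0
t=31  I7 operands ready
t=32  I7 complete
t=33  R1←I7
t=34  I8 dispatched to A0
t=35  I8 operands ready
t=36  I8 complete
t=37  R5←I8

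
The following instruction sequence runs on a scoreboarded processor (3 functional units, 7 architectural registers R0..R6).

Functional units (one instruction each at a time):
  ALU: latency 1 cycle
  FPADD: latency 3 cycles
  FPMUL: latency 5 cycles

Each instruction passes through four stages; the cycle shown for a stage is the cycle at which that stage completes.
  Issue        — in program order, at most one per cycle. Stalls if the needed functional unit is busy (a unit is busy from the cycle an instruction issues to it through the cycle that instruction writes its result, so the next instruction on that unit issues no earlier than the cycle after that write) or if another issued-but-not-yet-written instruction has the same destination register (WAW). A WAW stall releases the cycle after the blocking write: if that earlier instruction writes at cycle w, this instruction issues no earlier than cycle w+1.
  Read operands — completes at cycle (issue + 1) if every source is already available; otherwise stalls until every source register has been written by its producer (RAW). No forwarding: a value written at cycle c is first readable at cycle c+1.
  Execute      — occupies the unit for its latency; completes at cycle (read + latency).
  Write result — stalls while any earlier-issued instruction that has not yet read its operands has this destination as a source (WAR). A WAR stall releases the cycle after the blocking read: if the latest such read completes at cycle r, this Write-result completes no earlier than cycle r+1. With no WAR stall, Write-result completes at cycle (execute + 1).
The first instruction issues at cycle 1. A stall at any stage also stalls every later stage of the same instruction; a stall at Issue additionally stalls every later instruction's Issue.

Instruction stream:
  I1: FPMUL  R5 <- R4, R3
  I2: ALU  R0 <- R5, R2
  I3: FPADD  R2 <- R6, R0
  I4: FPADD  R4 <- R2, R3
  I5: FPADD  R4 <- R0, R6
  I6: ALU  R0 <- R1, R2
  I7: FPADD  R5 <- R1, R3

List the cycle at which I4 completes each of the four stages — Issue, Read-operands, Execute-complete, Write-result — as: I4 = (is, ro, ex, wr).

[I1] 1/2/7/8
[I2] 2/9/10/11  (RAW R5: wait I1 write@8)
[I3] 3/12/15/16  (RAW R0: wait I2 write@11)
[I4] 17/18/21/22  (struct: FPADD busy until I3 writes@16)
[I5] 23/24/27/28  (struct: FPADD busy until I4 writes@22)
[I6] 24/25/26/27
[I7] 29/30/33/34  (struct: FPADD busy until I5 writes@28)

I4 = (17, 18, 21, 22)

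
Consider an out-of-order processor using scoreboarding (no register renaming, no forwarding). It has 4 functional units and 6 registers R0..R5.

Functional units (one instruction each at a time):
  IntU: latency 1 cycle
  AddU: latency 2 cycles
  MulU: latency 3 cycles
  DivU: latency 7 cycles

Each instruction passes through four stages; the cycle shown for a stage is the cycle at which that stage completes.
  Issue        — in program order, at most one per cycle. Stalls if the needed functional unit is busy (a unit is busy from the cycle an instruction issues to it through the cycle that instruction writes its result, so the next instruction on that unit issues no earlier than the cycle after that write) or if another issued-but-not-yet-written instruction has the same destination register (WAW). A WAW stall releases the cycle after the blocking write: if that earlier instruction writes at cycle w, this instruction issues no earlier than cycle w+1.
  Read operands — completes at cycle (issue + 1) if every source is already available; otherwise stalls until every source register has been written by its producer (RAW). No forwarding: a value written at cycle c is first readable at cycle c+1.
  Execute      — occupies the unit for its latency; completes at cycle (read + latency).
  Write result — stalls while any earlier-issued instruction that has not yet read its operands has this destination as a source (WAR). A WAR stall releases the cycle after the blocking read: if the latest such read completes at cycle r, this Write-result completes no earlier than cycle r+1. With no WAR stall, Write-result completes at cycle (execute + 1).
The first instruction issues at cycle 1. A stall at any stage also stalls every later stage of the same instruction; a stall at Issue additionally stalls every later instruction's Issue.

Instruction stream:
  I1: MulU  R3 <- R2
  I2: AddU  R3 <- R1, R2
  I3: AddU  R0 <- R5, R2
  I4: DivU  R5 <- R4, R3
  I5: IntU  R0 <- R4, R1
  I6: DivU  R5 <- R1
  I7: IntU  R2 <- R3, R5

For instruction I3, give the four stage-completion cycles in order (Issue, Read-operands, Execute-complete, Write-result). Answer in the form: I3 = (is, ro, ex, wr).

I3 = (12, 13, 15, 16)

I1  is:1  ro:2  ex:5  wr:6
I2  is:7  ro:8  ex:10  wr:11  — WAW R3: wait I1 write@6
I3  is:12  ro:13  ex:15  wr:16  — struct: AddU busy until I2 writes@11
I4  is:13  ro:14  ex:21  wr:22
I5  is:17  ro:18  ex:19  wr:20  — WAW R0: wait I3 write@16
I6  is:23  ro:24  ex:31  wr:32  — struct: DivU busy until I4 writes@22
I7  is:24  ro:33  ex:34  wr:35  — RAW R5: wait I6 write@32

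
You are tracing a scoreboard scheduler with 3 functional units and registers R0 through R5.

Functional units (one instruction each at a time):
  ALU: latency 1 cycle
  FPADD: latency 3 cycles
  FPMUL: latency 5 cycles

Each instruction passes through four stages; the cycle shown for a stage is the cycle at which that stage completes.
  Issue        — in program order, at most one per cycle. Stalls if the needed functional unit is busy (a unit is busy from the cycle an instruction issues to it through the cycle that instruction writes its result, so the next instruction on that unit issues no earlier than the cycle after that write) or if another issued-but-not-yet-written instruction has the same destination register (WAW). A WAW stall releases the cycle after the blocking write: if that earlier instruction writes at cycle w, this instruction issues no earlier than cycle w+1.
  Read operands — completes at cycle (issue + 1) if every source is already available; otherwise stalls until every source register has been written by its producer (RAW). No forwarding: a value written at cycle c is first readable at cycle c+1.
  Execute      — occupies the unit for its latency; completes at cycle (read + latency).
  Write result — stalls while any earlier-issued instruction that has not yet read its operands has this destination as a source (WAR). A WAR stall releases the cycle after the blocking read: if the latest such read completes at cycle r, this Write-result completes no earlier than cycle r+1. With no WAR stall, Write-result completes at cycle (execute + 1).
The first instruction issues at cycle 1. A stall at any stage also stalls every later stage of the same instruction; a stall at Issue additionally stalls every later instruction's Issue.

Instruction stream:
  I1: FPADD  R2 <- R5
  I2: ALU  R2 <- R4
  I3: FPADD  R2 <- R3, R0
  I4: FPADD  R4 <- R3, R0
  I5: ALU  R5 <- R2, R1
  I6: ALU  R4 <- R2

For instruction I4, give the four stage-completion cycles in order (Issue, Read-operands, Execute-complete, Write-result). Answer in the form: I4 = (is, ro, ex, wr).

I1: IS=1 RO=2 EX=5 WR=6
I2: IS=7 RO=8 EX=9 WR=10  [WAW R2: wait I1 write@6]
I3: IS=11 RO=12 EX=15 WR=16  [WAW R2: wait I2 write@10]
I4: IS=17 RO=18 EX=21 WR=22  [struct: FPADD busy until I3 writes@16]
I5: IS=18 RO=19 EX=20 WR=21
I6: IS=23 RO=24 EX=25 WR=26  [WAW R4: wait I4 write@22]

I4 = (17, 18, 21, 22)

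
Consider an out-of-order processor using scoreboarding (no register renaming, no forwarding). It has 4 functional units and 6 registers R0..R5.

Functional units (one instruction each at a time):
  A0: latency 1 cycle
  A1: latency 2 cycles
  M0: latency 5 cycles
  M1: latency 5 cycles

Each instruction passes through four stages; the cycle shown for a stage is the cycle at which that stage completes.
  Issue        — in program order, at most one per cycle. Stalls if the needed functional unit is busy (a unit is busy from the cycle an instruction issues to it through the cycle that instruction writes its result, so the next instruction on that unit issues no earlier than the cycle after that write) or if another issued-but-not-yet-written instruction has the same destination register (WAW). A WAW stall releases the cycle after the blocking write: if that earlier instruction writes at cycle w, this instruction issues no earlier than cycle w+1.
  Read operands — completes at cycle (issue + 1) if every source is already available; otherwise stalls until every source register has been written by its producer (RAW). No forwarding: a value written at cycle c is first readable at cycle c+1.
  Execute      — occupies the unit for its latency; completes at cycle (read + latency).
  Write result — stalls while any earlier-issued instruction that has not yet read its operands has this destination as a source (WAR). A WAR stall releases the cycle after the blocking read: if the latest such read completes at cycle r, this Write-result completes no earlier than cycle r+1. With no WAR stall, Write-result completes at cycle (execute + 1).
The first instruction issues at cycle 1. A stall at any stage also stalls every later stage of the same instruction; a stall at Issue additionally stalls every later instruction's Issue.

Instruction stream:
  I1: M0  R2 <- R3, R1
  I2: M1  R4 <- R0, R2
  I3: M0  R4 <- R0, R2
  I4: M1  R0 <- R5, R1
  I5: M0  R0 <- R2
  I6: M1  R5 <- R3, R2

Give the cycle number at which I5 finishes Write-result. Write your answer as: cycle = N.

cycle = 32

I1 -> (1, 2, 7, 8)
I2 -> (2, 9, 14, 15)  // RAW R2: wait I1 write@8
I3 -> (16, 17, 22, 23)  // WAW R4: wait I2 write@15
I4 -> (17, 18, 23, 24)
I5 -> (25, 26, 31, 32)  // WAW R0: wait I4 write@24
I6 -> (26, 27, 32, 33)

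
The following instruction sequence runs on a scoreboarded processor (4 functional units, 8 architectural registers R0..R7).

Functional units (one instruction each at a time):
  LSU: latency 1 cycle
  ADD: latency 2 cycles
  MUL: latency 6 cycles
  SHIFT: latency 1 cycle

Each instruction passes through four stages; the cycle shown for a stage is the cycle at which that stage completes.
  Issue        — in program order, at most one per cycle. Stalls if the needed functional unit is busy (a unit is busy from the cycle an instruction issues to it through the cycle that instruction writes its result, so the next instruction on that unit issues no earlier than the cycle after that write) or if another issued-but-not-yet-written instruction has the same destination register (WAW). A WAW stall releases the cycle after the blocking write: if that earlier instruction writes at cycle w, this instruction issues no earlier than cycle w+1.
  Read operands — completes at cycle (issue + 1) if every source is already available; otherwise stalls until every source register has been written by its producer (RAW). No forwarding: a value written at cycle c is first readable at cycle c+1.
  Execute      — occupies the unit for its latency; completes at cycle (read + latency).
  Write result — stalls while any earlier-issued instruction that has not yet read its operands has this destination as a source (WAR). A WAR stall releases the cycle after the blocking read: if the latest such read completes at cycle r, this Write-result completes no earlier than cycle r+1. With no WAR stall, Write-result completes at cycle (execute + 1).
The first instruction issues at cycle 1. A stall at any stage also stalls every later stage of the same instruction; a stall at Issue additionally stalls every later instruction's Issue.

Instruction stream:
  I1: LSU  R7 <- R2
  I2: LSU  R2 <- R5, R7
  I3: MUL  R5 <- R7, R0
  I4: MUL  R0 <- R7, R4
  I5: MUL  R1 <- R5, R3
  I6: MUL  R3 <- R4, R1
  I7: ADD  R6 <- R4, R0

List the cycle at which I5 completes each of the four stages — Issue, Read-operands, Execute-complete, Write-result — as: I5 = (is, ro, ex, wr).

t=1  issue I1 (LSU)
t=2  I1 read-ops
t=3  I1 finished on LSU
t=4  I1→R7
t=5  issue I2 (LSU)
t=6  I2 read-ops | issue I3 (MUL)
t=7  I2 finished on LSU | I3 read-ops
t=8  I2→R2
t=13  I3 finished on MUL
t=14  I3→R5
t=15  issue I4 (MUL)
t=16  I4 read-ops
t=22  I4 finished on MUL
t=23  I4→R0
t=24  issue I5 (MUL)
t=25  I5 read-ops
t=31  I5 finished on MUL
t=32  I5→R1
t=33  issue I6 (MUL)
t=34  I6 read-ops | issue I7 (ADD)
t=35  I7 read-ops
t=37  I7 finished on ADD
t=38  I7→R6
t=40  I6 finished on MUL
t=41  I6→R3

I5 = (24, 25, 31, 32)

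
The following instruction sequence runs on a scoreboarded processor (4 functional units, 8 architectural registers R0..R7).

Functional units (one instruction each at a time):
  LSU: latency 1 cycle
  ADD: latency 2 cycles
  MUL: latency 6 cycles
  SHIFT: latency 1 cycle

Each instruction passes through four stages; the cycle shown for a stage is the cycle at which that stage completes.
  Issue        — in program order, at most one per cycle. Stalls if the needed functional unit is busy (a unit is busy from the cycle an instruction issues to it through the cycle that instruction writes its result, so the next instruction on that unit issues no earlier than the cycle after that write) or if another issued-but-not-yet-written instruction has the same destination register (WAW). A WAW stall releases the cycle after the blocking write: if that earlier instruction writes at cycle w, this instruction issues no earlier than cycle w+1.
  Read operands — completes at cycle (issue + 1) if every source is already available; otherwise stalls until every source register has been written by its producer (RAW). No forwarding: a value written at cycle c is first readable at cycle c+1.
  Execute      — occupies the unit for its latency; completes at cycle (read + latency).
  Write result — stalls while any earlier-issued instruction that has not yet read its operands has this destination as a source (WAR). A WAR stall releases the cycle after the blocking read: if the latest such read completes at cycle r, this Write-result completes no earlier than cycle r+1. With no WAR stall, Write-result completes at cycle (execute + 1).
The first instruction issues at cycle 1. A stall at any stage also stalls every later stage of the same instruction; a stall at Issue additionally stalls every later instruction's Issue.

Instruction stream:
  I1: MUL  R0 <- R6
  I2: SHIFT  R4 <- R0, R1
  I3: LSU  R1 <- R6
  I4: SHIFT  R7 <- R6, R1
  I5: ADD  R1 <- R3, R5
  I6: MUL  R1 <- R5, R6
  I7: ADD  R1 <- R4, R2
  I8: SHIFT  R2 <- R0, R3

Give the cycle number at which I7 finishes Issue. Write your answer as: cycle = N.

  I1 | 1 | 2 | 8 | 9
  I2 | 2 | 10 | 11 | 12   RAW R0: wait I1 write@9
  I3 | 3 | 4 | 5 | 11   WAR R1: wait I2 read@10
  I4 | 13 | 14 | 15 | 16   struct: SHIFT busy until I2 writes@12
  I5 | 14 | 15 | 17 | 18
  I6 | 19 | 20 | 26 | 27   WAW R1: wait I5 write@18
  I7 | 28 | 29 | 31 | 32   WAW R1: wait I6 write@27
  I8 | 29 | 30 | 31 | 32

cycle = 28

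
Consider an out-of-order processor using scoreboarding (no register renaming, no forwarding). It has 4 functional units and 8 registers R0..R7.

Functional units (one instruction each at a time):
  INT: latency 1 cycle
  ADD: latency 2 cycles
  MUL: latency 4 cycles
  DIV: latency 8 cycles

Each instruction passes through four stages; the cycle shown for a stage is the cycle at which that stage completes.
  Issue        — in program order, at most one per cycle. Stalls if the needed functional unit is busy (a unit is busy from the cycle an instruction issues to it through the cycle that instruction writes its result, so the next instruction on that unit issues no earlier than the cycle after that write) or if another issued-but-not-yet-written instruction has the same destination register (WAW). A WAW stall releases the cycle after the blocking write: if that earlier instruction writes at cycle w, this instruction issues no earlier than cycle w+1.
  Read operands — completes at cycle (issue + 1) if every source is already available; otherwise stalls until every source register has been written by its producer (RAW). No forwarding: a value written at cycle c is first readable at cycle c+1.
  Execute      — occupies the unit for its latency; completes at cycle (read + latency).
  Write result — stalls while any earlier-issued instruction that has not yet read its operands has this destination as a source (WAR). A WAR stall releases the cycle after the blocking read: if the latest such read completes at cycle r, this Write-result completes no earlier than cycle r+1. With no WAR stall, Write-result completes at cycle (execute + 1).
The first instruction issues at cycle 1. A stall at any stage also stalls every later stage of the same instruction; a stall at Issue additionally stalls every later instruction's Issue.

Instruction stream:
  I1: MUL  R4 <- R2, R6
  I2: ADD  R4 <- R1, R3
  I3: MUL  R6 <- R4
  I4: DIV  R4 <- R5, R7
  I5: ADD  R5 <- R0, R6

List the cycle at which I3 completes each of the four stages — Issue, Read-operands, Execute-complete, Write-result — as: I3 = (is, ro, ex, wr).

I3 = (9, 13, 17, 18)

[I1] 1/2/6/7
[I2] 8/9/11/12  (WAW R4: wait I1 write@7)
[I3] 9/13/17/18  (RAW R4: wait I2 write@12)
[I4] 13/14/22/23  (WAW R4: wait I2 write@12)
[I5] 14/19/21/22  (RAW R6: wait I3 write@18)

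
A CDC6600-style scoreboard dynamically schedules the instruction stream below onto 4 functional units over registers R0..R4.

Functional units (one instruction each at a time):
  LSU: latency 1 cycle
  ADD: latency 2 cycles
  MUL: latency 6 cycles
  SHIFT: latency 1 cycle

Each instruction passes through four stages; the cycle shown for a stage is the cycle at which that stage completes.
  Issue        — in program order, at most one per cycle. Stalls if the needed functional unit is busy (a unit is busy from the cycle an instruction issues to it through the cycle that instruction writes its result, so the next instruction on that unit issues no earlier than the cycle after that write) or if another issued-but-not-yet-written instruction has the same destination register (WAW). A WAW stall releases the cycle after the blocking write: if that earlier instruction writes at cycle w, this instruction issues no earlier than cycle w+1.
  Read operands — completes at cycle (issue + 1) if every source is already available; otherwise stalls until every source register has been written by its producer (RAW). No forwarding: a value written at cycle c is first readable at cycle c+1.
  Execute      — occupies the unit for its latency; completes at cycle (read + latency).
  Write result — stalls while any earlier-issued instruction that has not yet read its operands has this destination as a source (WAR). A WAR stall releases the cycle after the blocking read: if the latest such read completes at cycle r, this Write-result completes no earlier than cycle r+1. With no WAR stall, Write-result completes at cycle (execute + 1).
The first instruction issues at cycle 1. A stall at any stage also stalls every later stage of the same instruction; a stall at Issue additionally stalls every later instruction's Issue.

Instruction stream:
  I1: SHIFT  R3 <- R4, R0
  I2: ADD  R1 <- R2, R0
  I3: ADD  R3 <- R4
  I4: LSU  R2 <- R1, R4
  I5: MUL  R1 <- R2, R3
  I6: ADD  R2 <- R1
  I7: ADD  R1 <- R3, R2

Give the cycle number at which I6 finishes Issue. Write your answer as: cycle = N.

cycle = 12

c1: I1→SHIFT
c2: I1 RO | I2→ADD
c3: I1 EX | I2 RO
c4: I1 WR R3
c5: I2 EX
c6: I2 WR R1
c7: I3→ADD
c8: I3 RO | I4→LSU
c9: I4 RO | I5→MUL
c10: I3 EX | I4 EX
c11: I3 WR R3 | I4 WR R2
c12: I5 RO | I6→ADD
c18: I5 EX
c19: I5 WR R1
c20: I6 RO
c22: I6 EX
c23: I6 WR R2
c24: I7→ADD
c25: I7 RO
c27: I7 EX
c28: I7 WR R1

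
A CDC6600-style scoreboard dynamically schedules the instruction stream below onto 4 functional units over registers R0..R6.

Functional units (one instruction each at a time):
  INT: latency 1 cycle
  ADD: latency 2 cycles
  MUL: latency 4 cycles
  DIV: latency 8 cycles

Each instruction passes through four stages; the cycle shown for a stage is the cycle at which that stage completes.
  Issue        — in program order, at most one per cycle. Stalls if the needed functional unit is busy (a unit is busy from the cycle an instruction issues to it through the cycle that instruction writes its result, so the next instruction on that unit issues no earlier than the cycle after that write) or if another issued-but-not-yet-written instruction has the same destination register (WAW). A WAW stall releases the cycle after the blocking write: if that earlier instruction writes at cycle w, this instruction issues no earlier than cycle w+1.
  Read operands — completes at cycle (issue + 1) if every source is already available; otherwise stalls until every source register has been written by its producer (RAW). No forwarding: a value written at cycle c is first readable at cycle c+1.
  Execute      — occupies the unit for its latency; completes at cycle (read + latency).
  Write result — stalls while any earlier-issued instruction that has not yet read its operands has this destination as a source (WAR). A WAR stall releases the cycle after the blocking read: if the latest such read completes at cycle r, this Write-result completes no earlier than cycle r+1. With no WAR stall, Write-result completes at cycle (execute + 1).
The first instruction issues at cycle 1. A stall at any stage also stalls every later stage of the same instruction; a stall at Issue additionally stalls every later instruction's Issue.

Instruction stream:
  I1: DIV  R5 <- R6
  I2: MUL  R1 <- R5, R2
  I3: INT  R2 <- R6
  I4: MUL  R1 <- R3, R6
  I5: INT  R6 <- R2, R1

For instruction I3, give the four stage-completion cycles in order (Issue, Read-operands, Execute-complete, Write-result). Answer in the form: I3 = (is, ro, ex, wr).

I3 = (3, 4, 5, 13)

1) issue 1, read 2, done 10, write 11
2) issue 2, read 12, done 16, write 17  <RAW R5: wait I1 write@11>
3) issue 3, read 4, done 5, write 13  <WAR R2: wait I2 read@12>
4) issue 18, read 19, done 23, write 24  <struct: MUL busy until I2 writes@17>
5) issue 19, read 25, done 26, write 27  <RAW R1: wait I4 write@24>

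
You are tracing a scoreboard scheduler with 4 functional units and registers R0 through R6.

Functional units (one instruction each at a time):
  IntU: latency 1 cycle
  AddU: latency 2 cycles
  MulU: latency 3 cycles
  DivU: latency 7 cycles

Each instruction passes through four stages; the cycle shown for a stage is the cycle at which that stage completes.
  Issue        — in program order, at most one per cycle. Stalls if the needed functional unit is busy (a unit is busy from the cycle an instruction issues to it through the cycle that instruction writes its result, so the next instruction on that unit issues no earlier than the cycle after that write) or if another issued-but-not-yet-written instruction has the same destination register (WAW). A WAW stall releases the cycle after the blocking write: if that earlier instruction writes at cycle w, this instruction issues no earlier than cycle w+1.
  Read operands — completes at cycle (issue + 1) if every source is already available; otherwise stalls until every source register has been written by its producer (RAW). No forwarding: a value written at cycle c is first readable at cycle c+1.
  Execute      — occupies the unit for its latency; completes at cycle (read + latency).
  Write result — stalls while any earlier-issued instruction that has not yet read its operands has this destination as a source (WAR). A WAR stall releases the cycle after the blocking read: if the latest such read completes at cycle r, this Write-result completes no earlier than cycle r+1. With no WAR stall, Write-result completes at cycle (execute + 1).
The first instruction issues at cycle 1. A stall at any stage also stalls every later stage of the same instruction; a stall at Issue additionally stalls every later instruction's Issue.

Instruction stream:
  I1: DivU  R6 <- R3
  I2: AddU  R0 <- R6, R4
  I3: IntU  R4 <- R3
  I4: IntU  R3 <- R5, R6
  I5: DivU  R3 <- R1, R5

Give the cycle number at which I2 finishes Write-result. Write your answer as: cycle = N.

cycle = 14

I1  is:1  ro:2  ex:9  wr:10
I2  is:2  ro:11  ex:13  wr:14  — RAW R6: wait I1 write@10
I3  is:3  ro:4  ex:5  wr:12  — WAR R4: wait I2 read@11
I4  is:13  ro:14  ex:15  wr:16  — struct: IntU busy until I3 writes@12
I5  is:17  ro:18  ex:25  wr:26  — WAW R3: wait I4 write@16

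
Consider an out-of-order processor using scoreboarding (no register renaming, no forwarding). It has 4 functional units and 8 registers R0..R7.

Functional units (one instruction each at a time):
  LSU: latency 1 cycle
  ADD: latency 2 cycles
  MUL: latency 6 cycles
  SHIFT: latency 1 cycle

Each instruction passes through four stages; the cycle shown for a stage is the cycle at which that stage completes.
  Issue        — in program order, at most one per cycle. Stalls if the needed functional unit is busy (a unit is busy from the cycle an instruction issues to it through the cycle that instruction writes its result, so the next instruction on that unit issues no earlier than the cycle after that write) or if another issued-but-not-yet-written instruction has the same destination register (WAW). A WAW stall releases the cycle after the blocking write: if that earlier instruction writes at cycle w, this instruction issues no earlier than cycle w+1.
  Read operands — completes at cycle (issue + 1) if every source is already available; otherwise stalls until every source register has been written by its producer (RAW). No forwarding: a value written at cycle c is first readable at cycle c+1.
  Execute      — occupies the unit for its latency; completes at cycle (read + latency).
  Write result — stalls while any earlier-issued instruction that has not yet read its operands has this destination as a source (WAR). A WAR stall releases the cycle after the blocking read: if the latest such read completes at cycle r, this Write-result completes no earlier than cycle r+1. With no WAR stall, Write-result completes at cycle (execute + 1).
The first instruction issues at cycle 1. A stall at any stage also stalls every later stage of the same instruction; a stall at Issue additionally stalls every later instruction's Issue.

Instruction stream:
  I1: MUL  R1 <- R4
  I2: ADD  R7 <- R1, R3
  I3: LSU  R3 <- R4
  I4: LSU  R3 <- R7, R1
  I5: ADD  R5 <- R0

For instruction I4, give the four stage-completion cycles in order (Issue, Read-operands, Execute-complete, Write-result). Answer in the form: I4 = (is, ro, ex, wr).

[1] I1 issues→MUL
[2] I1 reads · I2 issues→ADD
[3] I3 issues→LSU
[4] I3 reads
[5] I3 exec-done
[8] I1 exec-done
[9] I1 writes R1
[10] I2 reads
[11] I3 writes R3
[12] I2 exec-done · I4 issues→LSU
[13] I2 writes R7
[14] I4 reads · I5 issues→ADD
[15] I4 exec-done · I5 reads
[16] I4 writes R3
[17] I5 exec-done
[18] I5 writes R5

I4 = (12, 14, 15, 16)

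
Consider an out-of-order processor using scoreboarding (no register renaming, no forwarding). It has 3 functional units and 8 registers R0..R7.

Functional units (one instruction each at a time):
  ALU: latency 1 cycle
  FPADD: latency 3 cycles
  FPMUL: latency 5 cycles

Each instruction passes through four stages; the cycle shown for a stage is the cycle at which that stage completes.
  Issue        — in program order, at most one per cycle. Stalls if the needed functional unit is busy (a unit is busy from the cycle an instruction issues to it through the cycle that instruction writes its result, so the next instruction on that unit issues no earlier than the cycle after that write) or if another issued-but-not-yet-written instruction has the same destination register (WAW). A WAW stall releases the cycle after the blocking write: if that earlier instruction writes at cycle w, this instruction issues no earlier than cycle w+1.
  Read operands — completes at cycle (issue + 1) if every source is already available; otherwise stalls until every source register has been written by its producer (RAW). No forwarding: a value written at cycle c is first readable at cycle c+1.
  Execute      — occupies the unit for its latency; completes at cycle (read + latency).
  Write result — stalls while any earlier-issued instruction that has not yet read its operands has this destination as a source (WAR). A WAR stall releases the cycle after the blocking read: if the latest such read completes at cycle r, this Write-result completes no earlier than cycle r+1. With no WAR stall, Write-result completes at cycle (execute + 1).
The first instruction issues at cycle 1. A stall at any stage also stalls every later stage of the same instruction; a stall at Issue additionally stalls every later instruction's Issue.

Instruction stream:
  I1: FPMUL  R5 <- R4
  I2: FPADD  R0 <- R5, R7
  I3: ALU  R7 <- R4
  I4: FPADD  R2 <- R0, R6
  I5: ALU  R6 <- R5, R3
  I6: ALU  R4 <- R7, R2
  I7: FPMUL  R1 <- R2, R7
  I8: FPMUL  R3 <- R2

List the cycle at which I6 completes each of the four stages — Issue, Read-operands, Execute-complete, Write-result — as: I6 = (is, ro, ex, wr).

I6 = (19, 20, 21, 22)

I1: IS=1 RO=2 EX=7 WR=8
I2: IS=2 RO=9 EX=12 WR=13  [RAW R5: wait I1 write@8]
I3: IS=3 RO=4 EX=5 WR=10  [WAR R7: wait I2 read@9]
I4: IS=14 RO=15 EX=18 WR=19  [struct: FPADD busy until I2 writes@13]
I5: IS=15 RO=16 EX=17 WR=18
I6: IS=19 RO=20 EX=21 WR=22  [struct: ALU busy until I5 writes@18]
I7: IS=20 RO=21 EX=26 WR=27
I8: IS=28 RO=29 EX=34 WR=35  [struct: FPMUL busy until I7 writes@27]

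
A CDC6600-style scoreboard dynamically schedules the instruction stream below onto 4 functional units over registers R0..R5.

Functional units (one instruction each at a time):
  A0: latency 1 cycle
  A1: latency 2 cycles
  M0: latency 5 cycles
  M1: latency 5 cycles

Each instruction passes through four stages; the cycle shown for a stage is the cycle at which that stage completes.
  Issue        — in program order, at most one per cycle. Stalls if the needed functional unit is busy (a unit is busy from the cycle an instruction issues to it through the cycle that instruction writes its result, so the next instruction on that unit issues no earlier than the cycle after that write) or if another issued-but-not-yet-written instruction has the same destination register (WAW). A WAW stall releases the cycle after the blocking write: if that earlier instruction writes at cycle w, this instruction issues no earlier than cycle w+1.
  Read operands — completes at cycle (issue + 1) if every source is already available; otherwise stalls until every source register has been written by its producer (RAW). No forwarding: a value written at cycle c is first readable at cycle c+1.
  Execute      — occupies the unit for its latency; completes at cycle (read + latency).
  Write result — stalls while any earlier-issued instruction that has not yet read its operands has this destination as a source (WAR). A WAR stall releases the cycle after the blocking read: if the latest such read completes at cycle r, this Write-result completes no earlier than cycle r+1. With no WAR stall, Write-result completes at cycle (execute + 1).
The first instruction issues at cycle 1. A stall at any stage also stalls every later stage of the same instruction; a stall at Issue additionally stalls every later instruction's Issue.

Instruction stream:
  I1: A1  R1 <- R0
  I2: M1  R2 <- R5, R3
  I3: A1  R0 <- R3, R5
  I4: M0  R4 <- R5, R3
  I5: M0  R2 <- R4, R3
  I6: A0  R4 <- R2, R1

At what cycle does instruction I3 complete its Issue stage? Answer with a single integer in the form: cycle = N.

c1: I1 issues→A1
c2: I1 reads | I2 issues→M1
c3: I2 reads
c4: I1 exec-done
c5: I1 writes R1
c6: I3 issues→A1
c7: I3 reads | I4 issues→M0
c8: I2 exec-done | I4 reads
c9: I2 writes R2 | I3 exec-done
c10: I3 writes R0
c13: I4 exec-done
c14: I4 writes R4
c15: I5 issues→M0
c16: I5 reads | I6 issues→A0
c21: I5 exec-done
c22: I5 writes R2
c23: I6 reads
c24: I6 exec-done
c25: I6 writes R4

cycle = 6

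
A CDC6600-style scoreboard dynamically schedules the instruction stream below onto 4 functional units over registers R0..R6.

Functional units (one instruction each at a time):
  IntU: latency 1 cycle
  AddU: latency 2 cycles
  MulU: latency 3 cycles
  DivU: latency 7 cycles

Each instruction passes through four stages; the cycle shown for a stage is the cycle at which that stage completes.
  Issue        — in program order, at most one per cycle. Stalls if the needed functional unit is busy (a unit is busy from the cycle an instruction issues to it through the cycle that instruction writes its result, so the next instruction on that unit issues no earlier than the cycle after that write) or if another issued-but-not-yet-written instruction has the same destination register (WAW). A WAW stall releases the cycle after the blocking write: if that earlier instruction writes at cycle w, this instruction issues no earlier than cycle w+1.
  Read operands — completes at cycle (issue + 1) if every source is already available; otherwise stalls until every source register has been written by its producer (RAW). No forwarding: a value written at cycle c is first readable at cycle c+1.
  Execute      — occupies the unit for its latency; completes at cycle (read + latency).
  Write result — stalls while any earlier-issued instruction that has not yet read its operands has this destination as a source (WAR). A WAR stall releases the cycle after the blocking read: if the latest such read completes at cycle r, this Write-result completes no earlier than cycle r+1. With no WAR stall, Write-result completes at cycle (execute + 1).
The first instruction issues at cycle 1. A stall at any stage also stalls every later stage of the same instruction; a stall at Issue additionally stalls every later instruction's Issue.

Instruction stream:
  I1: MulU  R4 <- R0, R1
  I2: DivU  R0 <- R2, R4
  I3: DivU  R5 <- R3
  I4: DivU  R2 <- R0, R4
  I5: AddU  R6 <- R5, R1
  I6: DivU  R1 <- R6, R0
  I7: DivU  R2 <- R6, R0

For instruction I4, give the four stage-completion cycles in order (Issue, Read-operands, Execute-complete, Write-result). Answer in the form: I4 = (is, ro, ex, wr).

I4 = (26, 27, 34, 35)

  I1 | 1 | 2 | 5 | 6
  I2 | 2 | 7 | 14 | 15   RAW R4: wait I1 write@6
  I3 | 16 | 17 | 24 | 25   struct: DivU busy until I2 writes@15
  I4 | 26 | 27 | 34 | 35   struct: DivU busy until I3 writes@25
  I5 | 27 | 28 | 30 | 31
  I6 | 36 | 37 | 44 | 45   struct: DivU busy until I4 writes@35
  I7 | 46 | 47 | 54 | 55   struct: DivU busy until I6 writes@45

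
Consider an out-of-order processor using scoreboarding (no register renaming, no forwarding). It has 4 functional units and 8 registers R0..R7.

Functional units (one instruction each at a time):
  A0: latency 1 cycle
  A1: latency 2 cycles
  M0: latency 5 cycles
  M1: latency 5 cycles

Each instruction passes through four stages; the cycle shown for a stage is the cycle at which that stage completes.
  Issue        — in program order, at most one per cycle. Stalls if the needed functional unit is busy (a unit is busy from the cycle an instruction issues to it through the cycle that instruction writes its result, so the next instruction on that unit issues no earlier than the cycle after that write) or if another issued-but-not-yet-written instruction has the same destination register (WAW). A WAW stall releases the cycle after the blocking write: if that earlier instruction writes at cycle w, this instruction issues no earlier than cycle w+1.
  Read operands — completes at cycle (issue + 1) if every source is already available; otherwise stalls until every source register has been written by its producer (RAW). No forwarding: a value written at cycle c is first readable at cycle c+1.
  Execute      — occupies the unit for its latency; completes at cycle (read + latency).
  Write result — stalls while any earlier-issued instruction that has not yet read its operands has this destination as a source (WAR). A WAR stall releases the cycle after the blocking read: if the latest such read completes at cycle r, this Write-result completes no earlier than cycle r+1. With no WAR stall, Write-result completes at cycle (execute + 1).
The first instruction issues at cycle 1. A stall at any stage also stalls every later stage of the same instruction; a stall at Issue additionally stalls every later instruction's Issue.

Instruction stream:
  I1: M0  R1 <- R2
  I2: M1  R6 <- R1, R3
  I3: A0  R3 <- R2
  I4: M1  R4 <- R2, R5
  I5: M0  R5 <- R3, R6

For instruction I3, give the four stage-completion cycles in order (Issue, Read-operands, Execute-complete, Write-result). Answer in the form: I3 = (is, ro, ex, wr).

I1 -> (1, 2, 7, 8)
I2 -> (2, 9, 14, 15)  // RAW R1: wait I1 write@8
I3 -> (3, 4, 5, 10)  // WAR R3: wait I2 read@9
I4 -> (16, 17, 22, 23)  // struct: M1 busy until I2 writes@15
I5 -> (17, 18, 23, 24)

I3 = (3, 4, 5, 10)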